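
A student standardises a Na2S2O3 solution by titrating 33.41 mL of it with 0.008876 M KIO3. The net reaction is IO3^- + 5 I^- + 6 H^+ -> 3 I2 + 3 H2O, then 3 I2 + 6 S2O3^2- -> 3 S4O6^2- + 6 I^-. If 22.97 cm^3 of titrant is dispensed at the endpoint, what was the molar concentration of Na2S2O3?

n(KIO3) = 0.008876 x 0.02297 = 0.0002039 mol.
From the balanced equation, 1 mol KIO3 reacts with 6 mol Na2S2O3, so n(Na2S2O3) = 0.0002039 x 6/1 = 0.001223 mol.
[Na2S2O3] = 0.001223 / 0.03341 L = 0.0366 M.

0.0366 M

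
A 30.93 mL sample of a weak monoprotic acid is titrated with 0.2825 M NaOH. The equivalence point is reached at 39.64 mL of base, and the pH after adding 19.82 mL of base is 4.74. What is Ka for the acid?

1.8 x 10^-5

19.82 mL is half of the equivalence volume, so this is the half-equivalence point where [HA] = [A^-].
At half-equivalence pH = pKa, so pKa = 4.74.
Ka = 10^(-4.74) = 1.8 x 10^-5.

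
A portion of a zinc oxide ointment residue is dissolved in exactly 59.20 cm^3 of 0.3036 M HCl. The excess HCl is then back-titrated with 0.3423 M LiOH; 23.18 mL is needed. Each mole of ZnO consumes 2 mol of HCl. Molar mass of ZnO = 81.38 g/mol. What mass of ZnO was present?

Total n(HCl) added = 0.3036 x 0.05920 = 0.01797 mol.
n(LiOH) used = 0.3423 x 0.02318 = 0.007935 mol, which equals the excess n(HCl).
So n(HCl) consumed by the sample = 0.01797 - 0.007935 = 0.01004 mol.
n(ZnO) = 0.01004 / 2 = 0.005019 mol.
mass = 0.005019 mol x 81.38 g/mol = 0.408 g.

0.408 g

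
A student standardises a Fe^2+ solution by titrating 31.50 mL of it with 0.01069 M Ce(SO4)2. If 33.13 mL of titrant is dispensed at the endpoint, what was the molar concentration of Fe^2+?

0.0112 M

n(Ce(SO4)2) = 0.01069 x 0.03313 = 0.0003542 mol.
From the balanced equation, 1 mol Ce(SO4)2 reacts with 1 mol Fe^2+, so n(Fe^2+) = 0.0003542 x 1/1 = 0.0003542 mol.
[Fe^2+] = 0.0003542 / 0.03150 L = 0.0112 M.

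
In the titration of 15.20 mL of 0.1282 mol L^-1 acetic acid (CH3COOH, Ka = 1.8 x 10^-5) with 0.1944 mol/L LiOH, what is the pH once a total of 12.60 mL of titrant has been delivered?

n(acid) = 0.1282 x 0.01520 = 0.001949 mol; n(LiOH) added = 0.1944 x 0.01260 = 0.002449 mol.
Base is in excess by 0.002449 - 0.001949 = 0.0005008 mol in a total volume of 0.02780 L.
[OH^-] = 0.0005008/0.02780 = 0.01801 M, so pOH = 1.74 and pH = 14.00 - 1.74 = 12.26.

12.26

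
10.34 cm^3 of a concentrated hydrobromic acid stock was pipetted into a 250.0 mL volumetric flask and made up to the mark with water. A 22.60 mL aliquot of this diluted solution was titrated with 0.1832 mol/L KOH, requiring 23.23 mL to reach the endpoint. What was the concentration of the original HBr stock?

n(KOH) = 0.1832 x 0.02323 = 0.004256 mol.
n(HBr) in the aliquot = 0.004256 mol.
[diluted HBr] = 0.004256 / 0.02260 = 0.1883 M.
Dilution factor = 250.0/10.34 = 24.18, so [stock] = 0.1883 x 24.18 = 4.55 M.

4.55 M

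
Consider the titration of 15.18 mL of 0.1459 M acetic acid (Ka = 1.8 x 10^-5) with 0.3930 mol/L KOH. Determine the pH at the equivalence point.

8.89

n(CH3COOH) = 0.1459 x 0.01518 = 0.002215 mol; V(KOH) at equivalence = 0.002215/0.3930 = 0.005636 L.
At equivalence all the acid is converted to CH3COO-; total volume = 0.01518 + 0.005636 = 0.02082 L, so [CH3COO-] = 0.002215/0.02082 = 0.1064 M.
Kb = Kw/Ka = 1.0e-14 / 1.8 x 10^-5 = 5.56e-10.
[OH^-] = sqrt(Kb x [CH3COO-]) = sqrt(5.56e-10 x 0.1064) = 7.69e-6 M.
pOH = 5.11, so pH = 14.00 - 5.11 = 8.89.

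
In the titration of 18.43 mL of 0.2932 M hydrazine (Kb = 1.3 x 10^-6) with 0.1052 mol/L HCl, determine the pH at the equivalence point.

4.61

n(N2H4) = 0.2932 x 0.01843 = 0.005404 mol; V(HCl) at equivalence = 0.005404/0.1052 = 0.05137 L.
At equivalence the base is fully converted to N2H5+; total volume = 0.06980 L, so [N2H5+] = 0.005404/0.06980 = 0.07742 M.
Ka(N2H5+) = Kw/Kb = 1.0e-14 / 1.3 x 10^-6 = 7.69e-9.
[H^+] = sqrt(Ka x [N2H5+]) = sqrt(7.69e-9 x 0.07742) = 2.44e-5 M.
pH = -log(2.44e-5) = 4.61.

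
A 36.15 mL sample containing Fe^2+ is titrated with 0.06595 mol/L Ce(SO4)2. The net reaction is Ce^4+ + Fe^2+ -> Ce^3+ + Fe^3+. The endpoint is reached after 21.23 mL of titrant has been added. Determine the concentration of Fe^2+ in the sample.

n(Ce(SO4)2) = 0.06595 x 0.02123 = 0.001400 mol.
From the balanced equation, 1 mol Ce(SO4)2 reacts with 1 mol Fe^2+, so n(Fe^2+) = 0.001400 x 1/1 = 0.001400 mol.
[Fe^2+] = 0.001400 / 0.03615 L = 0.0387 M.

0.0387 M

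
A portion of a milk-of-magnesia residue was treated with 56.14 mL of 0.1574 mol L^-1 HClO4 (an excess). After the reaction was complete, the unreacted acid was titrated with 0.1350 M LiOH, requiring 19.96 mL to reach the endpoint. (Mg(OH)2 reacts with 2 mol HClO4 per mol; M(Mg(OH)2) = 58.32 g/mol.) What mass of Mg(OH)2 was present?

0.179 g

Total n(HClO4) added = 0.1574 x 0.05614 = 0.008836 mol.
n(LiOH) used = 0.1350 x 0.01996 = 0.002695 mol, which equals the excess n(HClO4).
So n(HClO4) consumed by the sample = 0.008836 - 0.002695 = 0.006142 mol.
n(Mg(OH)2) = 0.006142 / 2 = 0.003071 mol.
mass = 0.003071 mol x 58.32 g/mol = 0.179 g.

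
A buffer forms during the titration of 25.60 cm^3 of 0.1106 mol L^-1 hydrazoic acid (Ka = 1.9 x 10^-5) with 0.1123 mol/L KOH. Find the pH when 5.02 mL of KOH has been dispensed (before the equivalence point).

4.12

Initial n(HN3) = 0.1106 x 0.02560 = 0.002831 mol.
n(KOH) added = 0.1123 x 0.005020 = 0.0005637 mol, converting that many moles of HN3 to N3-.
Remaining n(HN3) = 0.002268 mol; n(N3-) = 0.0005637 mol.
By Henderson-Hasselbalch, pH = pKa + log([A^-]/[HA]) = 4.72 + log(0.0005637/0.002268) = 4.72 + (-0.60) = 4.12.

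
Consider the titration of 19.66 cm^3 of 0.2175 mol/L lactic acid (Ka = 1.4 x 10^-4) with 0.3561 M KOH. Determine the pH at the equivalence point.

n(HC3H5O3) = 0.2175 x 0.01966 = 0.004276 mol; V(KOH) at equivalence = 0.004276/0.3561 = 0.01201 L.
At equivalence all the acid is converted to C3H5O3-; total volume = 0.01966 + 0.01201 = 0.03167 L, so [C3H5O3-] = 0.004276/0.03167 = 0.1350 M.
Kb = Kw/Ka = 1.0e-14 / 1.4 x 10^-4 = 7.14e-11.
[OH^-] = sqrt(Kb x [C3H5O3-]) = sqrt(7.14e-11 x 0.1350) = 3.11e-6 M.
pOH = 5.51, so pH = 14.00 - 5.51 = 8.49.

8.49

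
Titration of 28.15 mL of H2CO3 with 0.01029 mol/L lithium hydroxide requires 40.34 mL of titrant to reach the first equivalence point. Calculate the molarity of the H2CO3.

n(LiOH) = 0.01029 x 0.04034 = 0.0004151 mol.
At the first equivalence point, 1 mol OH^- react per mol H2CO3, so n(H2CO3) = 0.0004151 / 1 = 0.0004151 mol.
[H2CO3] = 0.0004151 / 0.02815 L = 0.0147 M.

0.0147 M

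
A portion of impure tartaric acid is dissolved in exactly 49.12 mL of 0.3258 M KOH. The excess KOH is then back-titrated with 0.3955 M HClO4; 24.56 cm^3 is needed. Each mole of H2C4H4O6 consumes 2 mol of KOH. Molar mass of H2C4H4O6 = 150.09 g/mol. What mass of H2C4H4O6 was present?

Total n(KOH) added = 0.3258 x 0.04912 = 0.01600 mol.
n(HClO4) used = 0.3955 x 0.02456 = 0.009713 mol, which equals the excess n(KOH).
So n(KOH) consumed by the sample = 0.01600 - 0.009713 = 0.006290 mol.
n(H2C4H4O6) = 0.006290 / 2 = 0.003145 mol.
mass = 0.003145 mol x 150.09 g/mol = 0.472 g.

0.472 g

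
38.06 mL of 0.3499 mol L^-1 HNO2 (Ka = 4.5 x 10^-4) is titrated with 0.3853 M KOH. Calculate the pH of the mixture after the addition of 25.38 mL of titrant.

Initial n(HNO2) = 0.3499 x 0.03806 = 0.01332 mol.
n(KOH) added = 0.3853 x 0.02538 = 0.009779 mol, converting that many moles of HNO2 to NO2-.
Remaining n(HNO2) = 0.003538 mol; n(NO2-) = 0.009779 mol.
By Henderson-Hasselbalch, pH = pKa + log([A^-]/[HA]) = 3.35 + log(0.009779/0.003538) = 3.35 + (+0.44) = 3.79.

3.79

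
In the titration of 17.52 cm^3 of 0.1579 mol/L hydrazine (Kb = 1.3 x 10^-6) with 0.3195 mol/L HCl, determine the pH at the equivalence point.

4.54

n(N2H4) = 0.1579 x 0.01752 = 0.002766 mol; V(HCl) at equivalence = 0.002766/0.3195 = 0.008659 L.
At equivalence the base is fully converted to N2H5+; total volume = 0.02618 L, so [N2H5+] = 0.002766/0.02618 = 0.1057 M.
Ka(N2H5+) = Kw/Kb = 1.0e-14 / 1.3 x 10^-6 = 7.69e-9.
[H^+] = sqrt(Ka x [N2H5+]) = sqrt(7.69e-9 x 0.1057) = 2.85e-5 M.
pH = -log(2.85e-5) = 4.54.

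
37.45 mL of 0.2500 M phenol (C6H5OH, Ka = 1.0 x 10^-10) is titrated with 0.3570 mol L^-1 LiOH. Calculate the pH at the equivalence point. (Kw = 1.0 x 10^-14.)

n(C6H5OH) = 0.2500 x 0.03745 = 0.009363 mol; V(LiOH) at equivalence = 0.009363/0.3570 = 0.02623 L.
At equivalence all the acid is converted to C6H5O-; total volume = 0.03745 + 0.02623 = 0.06368 L, so [C6H5O-] = 0.009363/0.06368 = 0.1470 M.
Kb = Kw/Ka = 1.0e-14 / 1.0 x 10^-10 = 0.000100.
[OH^-] = sqrt(Kb x [C6H5O-]) = sqrt(0.000100 x 0.1470) = 0.00383 M.
pOH = 2.42, so pH = 14.00 - 2.42 = 11.58.

11.58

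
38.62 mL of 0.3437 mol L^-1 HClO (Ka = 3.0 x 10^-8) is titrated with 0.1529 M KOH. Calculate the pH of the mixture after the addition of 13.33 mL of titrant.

Initial n(HClO) = 0.3437 x 0.03862 = 0.01327 mol.
n(KOH) added = 0.1529 x 0.01333 = 0.002038 mol, converting that many moles of HClO to ClO-.
Remaining n(HClO) = 0.01124 mol; n(ClO-) = 0.002038 mol.
By Henderson-Hasselbalch, pH = pKa + log([A^-]/[HA]) = 7.52 + log(0.002038/0.01124) = 7.52 + (-0.74) = 6.78.

6.78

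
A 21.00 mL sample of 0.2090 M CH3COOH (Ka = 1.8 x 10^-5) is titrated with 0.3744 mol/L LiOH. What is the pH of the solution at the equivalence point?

n(CH3COOH) = 0.2090 x 0.02100 = 0.004389 mol; V(LiOH) at equivalence = 0.004389/0.3744 = 0.01172 L.
At equivalence all the acid is converted to CH3COO-; total volume = 0.02100 + 0.01172 = 0.03272 L, so [CH3COO-] = 0.004389/0.03272 = 0.1341 M.
Kb = Kw/Ka = 1.0e-14 / 1.8 x 10^-5 = 5.56e-10.
[OH^-] = sqrt(Kb x [CH3COO-]) = sqrt(5.56e-10 x 0.1341) = 8.63e-6 M.
pOH = 5.06, so pH = 14.00 - 5.06 = 8.94.

8.94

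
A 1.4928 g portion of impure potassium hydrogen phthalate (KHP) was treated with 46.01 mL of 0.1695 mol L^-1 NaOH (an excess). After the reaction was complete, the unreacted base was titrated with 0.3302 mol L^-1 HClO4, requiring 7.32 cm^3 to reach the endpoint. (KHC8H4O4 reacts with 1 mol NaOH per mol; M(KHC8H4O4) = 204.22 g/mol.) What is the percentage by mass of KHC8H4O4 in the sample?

73.6%

Total n(NaOH) added = 0.1695 x 0.04601 = 0.007799 mol.
n(HClO4) used = 0.3302 x 0.007320 = 0.002417 mol, which equals the excess n(NaOH).
So n(NaOH) consumed by the sample = 0.007799 - 0.002417 = 0.005382 mol.
n(KHC8H4O4) = 0.005382 / 1 = 0.005382 mol.
mass KHC8H4O4 = 0.005382 x 204.22 = 1.099 g, so %KHC8H4O4 = 1.099/1.4928 x 100 = 73.6%.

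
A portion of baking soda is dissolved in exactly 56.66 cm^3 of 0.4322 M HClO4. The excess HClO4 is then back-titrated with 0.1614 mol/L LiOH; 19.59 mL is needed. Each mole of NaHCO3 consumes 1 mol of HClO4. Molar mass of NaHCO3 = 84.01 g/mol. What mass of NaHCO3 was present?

1.79 g

Total n(HClO4) added = 0.4322 x 0.05666 = 0.02449 mol.
n(LiOH) used = 0.1614 x 0.01959 = 0.003162 mol, which equals the excess n(HClO4).
So n(HClO4) consumed by the sample = 0.02449 - 0.003162 = 0.02133 mol.
n(NaHCO3) = 0.02133 / 1 = 0.02133 mol.
mass = 0.02133 mol x 84.01 g/mol = 1.79 g.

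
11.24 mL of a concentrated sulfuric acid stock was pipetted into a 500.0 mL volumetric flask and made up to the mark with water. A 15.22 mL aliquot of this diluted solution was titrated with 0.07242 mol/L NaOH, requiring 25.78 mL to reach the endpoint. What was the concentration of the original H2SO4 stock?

2.73 M

n(NaOH) = 0.07242 x 0.02578 = 0.001867 mol.
n(H2SO4) in the aliquot = 0.001867 x 1/2 = 0.0009335 mol.
[diluted H2SO4] = 0.0009335 / 0.01522 = 0.06133 M.
Dilution factor = 500.0/11.24 = 44.48, so [stock] = 0.06133 x 44.48 = 2.73 M.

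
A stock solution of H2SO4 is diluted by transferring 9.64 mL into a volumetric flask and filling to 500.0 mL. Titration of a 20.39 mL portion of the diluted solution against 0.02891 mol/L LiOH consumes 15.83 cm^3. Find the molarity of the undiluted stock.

n(LiOH) = 0.02891 x 0.01583 = 0.0004576 mol.
n(H2SO4) in the aliquot = 0.0004576 x 1/2 = 0.0002288 mol.
[diluted H2SO4] = 0.0002288 / 0.02039 = 0.01122 M.
Dilution factor = 500.0/9.640 = 51.87, so [stock] = 0.01122 x 51.87 = 0.582 M.

0.582 M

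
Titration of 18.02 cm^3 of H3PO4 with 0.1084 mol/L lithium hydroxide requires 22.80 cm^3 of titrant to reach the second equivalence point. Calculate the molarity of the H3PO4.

0.0686 M

n(LiOH) = 0.1084 x 0.02280 = 0.002472 mol.
At the second equivalence point, 2 mol OH^- react per mol H3PO4, so n(H3PO4) = 0.002472 / 2 = 0.001236 mol.
[H3PO4] = 0.001236 / 0.01802 L = 0.0686 M.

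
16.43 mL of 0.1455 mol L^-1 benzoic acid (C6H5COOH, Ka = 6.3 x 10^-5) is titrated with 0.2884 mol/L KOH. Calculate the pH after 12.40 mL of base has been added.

12.61

n(acid) = 0.1455 x 0.01643 = 0.002391 mol; n(KOH) added = 0.2884 x 0.01240 = 0.003576 mol.
Base is in excess by 0.003576 - 0.002391 = 0.001186 mol in a total volume of 0.02883 L.
[OH^-] = 0.001186/0.02883 = 0.04112 M, so pOH = 1.39 and pH = 14.00 - 1.39 = 12.61.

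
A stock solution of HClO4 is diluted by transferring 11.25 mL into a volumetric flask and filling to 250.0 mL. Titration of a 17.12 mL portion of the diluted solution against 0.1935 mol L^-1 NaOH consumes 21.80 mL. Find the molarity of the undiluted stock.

5.48 M

n(NaOH) = 0.1935 x 0.02180 = 0.004218 mol.
n(HClO4) in the aliquot = 0.004218 mol.
[diluted HClO4] = 0.004218 / 0.01712 = 0.2464 M.
Dilution factor = 250.0/11.25 = 22.22, so [stock] = 0.2464 x 22.22 = 5.48 M.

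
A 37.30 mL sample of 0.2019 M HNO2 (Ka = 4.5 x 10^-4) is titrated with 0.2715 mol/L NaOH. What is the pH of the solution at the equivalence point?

n(HNO2) = 0.2019 x 0.03730 = 0.007531 mol; V(NaOH) at equivalence = 0.007531/0.2715 = 0.02774 L.
At equivalence all the acid is converted to NO2-; total volume = 0.03730 + 0.02774 = 0.06504 L, so [NO2-] = 0.007531/0.06504 = 0.1158 M.
Kb = Kw/Ka = 1.0e-14 / 4.5 x 10^-4 = 2.22e-11.
[OH^-] = sqrt(Kb x [NO2-]) = sqrt(2.22e-11 x 0.1158) = 1.60e-6 M.
pOH = 5.79, so pH = 14.00 - 5.79 = 8.21.

8.21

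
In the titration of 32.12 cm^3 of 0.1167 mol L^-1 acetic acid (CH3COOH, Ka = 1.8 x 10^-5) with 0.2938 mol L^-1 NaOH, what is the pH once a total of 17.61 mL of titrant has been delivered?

12.46

n(acid) = 0.1167 x 0.03212 = 0.003748 mol; n(NaOH) added = 0.2938 x 0.01761 = 0.005174 mol.
Base is in excess by 0.005174 - 0.003748 = 0.001425 mol in a total volume of 0.04973 L.
[OH^-] = 0.001425/0.04973 = 0.02866 M, so pOH = 1.54 and pH = 14.00 - 1.54 = 12.46.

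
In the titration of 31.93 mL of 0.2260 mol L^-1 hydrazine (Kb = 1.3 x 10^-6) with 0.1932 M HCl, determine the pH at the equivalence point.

4.55

n(N2H4) = 0.2260 x 0.03193 = 0.007216 mol; V(HCl) at equivalence = 0.007216/0.1932 = 0.03735 L.
At equivalence the base is fully converted to N2H5+; total volume = 0.06928 L, so [N2H5+] = 0.007216/0.06928 = 0.1042 M.
Ka(N2H5+) = Kw/Kb = 1.0e-14 / 1.3 x 10^-6 = 7.69e-9.
[H^+] = sqrt(Ka x [N2H5+]) = sqrt(7.69e-9 x 0.1042) = 2.83e-5 M.
pH = -log(2.83e-5) = 4.55.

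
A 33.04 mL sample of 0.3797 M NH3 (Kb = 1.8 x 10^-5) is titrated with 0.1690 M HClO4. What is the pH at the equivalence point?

n(NH3) = 0.3797 x 0.03304 = 0.01255 mol; V(HClO4) at equivalence = 0.01255/0.1690 = 0.07423 L.
At equivalence the base is fully converted to NH4+; total volume = 0.1073 L, so [NH4+] = 0.01255/0.1073 = 0.1169 M.
Ka(NH4+) = Kw/Kb = 1.0e-14 / 1.8 x 10^-5 = 5.56e-10.
[H^+] = sqrt(Ka x [NH4+]) = sqrt(5.56e-10 x 0.1169) = 8.06e-6 M.
pH = -log(8.06e-6) = 5.09.

5.09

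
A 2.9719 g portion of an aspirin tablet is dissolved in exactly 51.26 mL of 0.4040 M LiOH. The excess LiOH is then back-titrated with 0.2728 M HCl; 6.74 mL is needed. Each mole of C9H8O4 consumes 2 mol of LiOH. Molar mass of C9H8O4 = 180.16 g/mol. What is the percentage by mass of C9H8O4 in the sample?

Total n(LiOH) added = 0.4040 x 0.05126 = 0.02071 mol.
n(HCl) used = 0.2728 x 0.006740 = 0.001839 mol, which equals the excess n(LiOH).
So n(LiOH) consumed by the sample = 0.02071 - 0.001839 = 0.01887 mol.
n(C9H8O4) = 0.01887 / 2 = 0.009435 mol.
mass C9H8O4 = 0.009435 x 180.16 = 1.700 g, so %C9H8O4 = 1.700/2.9719 x 100 = 57.2%.

57.2%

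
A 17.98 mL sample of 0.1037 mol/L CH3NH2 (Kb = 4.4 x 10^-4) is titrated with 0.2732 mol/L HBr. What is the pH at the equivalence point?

5.88

n(CH3NH2) = 0.1037 x 0.01798 = 0.001865 mol; V(HBr) at equivalence = 0.001865/0.2732 = 0.006825 L.
At equivalence the base is fully converted to CH3NH3+; total volume = 0.02480 L, so [CH3NH3+] = 0.001865/0.02480 = 0.07517 M.
Ka(CH3NH3+) = Kw/Kb = 1.0e-14 / 4.4 x 10^-4 = 2.27e-11.
[H^+] = sqrt(Ka x [CH3NH3+]) = sqrt(2.27e-11 x 0.07517) = 1.31e-6 M.
pH = -log(1.31e-6) = 5.88.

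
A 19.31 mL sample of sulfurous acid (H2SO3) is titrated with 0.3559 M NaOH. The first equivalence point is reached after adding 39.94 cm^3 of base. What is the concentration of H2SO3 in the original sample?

0.736 M

n(NaOH) = 0.3559 x 0.03994 = 0.01421 mol.
At the first equivalence point, 1 mol OH^- react per mol H2SO3, so n(H2SO3) = 0.01421 / 1 = 0.01421 mol.
[H2SO3] = 0.01421 / 0.01931 L = 0.736 M.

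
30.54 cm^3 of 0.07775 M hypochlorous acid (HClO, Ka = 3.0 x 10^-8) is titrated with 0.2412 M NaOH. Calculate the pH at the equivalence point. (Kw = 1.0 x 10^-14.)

10.15

n(HClO) = 0.07775 x 0.03054 = 0.002374 mol; V(NaOH) at equivalence = 0.002374/0.2412 = 0.009844 L.
At equivalence all the acid is converted to ClO-; total volume = 0.03054 + 0.009844 = 0.04038 L, so [ClO-] = 0.002374/0.04038 = 0.05880 M.
Kb = Kw/Ka = 1.0e-14 / 3.0 x 10^-8 = 3.33e-7.
[OH^-] = sqrt(Kb x [ClO-]) = sqrt(3.33e-7 x 0.05880) = 0.000140 M.
pOH = 3.85, so pH = 14.00 - 3.85 = 10.15.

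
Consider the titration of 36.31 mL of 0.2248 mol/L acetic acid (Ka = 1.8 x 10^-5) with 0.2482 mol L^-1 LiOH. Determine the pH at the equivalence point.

8.91

n(CH3COOH) = 0.2248 x 0.03631 = 0.008162 mol; V(LiOH) at equivalence = 0.008162/0.2482 = 0.03289 L.
At equivalence all the acid is converted to CH3COO-; total volume = 0.03631 + 0.03289 = 0.06920 L, so [CH3COO-] = 0.008162/0.06920 = 0.1180 M.
Kb = Kw/Ka = 1.0e-14 / 1.8 x 10^-5 = 5.56e-10.
[OH^-] = sqrt(Kb x [CH3COO-]) = sqrt(5.56e-10 x 0.1180) = 8.10e-6 M.
pOH = 5.09, so pH = 14.00 - 5.09 = 8.91.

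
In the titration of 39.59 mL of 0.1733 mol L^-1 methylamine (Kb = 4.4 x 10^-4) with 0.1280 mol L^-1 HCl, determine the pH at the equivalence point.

5.89

n(CH3NH2) = 0.1733 x 0.03959 = 0.006861 mol; V(HCl) at equivalence = 0.006861/0.1280 = 0.05360 L.
At equivalence the base is fully converted to CH3NH3+; total volume = 0.09319 L, so [CH3NH3+] = 0.006861/0.09319 = 0.07362 M.
Ka(CH3NH3+) = Kw/Kb = 1.0e-14 / 4.4 x 10^-4 = 2.27e-11.
[H^+] = sqrt(Ka x [CH3NH3+]) = sqrt(2.27e-11 x 0.07362) = 1.29e-6 M.
pH = -log(1.29e-6) = 5.89.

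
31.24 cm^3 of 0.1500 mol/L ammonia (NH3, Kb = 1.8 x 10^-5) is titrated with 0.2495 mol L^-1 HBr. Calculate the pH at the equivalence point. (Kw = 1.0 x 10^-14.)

n(NH3) = 0.1500 x 0.03124 = 0.004686 mol; V(HBr) at equivalence = 0.004686/0.2495 = 0.01878 L.
At equivalence the base is fully converted to NH4+; total volume = 0.05002 L, so [NH4+] = 0.004686/0.05002 = 0.09368 M.
Ka(NH4+) = Kw/Kb = 1.0e-14 / 1.8 x 10^-5 = 5.56e-10.
[H^+] = sqrt(Ka x [NH4+]) = sqrt(5.56e-10 x 0.09368) = 7.21e-6 M.
pH = -log(7.21e-6) = 5.14.

5.14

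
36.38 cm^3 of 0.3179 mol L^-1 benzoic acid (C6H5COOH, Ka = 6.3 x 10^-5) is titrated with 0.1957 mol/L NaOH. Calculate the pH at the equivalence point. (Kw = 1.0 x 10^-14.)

8.64

n(C6H5COOH) = 0.3179 x 0.03638 = 0.01157 mol; V(NaOH) at equivalence = 0.01157/0.1957 = 0.05910 L.
At equivalence all the acid is converted to C6H5COO-; total volume = 0.03638 + 0.05910 = 0.09548 L, so [C6H5COO-] = 0.01157/0.09548 = 0.1211 M.
Kb = Kw/Ka = 1.0e-14 / 6.3 x 10^-5 = 1.59e-10.
[OH^-] = sqrt(Kb x [C6H5COO-]) = sqrt(1.59e-10 x 0.1211) = 4.38e-6 M.
pOH = 5.36, so pH = 14.00 - 5.36 = 8.64.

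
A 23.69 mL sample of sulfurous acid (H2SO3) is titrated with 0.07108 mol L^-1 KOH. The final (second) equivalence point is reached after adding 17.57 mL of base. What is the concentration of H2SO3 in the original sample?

0.0264 M

n(KOH) = 0.07108 x 0.01757 = 0.001249 mol.
At the final (second) equivalence point, 2 mol OH^- react per mol H2SO3, so n(H2SO3) = 0.001249 / 2 = 0.0006244 mol.
[H2SO3] = 0.0006244 / 0.02369 L = 0.0264 M.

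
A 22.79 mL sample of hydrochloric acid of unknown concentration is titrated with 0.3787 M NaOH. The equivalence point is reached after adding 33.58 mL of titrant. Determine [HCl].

n(NaOH) delivered = 0.3787 x 0.03358 = 0.01272 mol.
For a 1:1 reaction, n(HCl) = 0.01272 mol.
[HCl] = 0.01272 mol / 0.02279 L = 0.558 M.

0.558 M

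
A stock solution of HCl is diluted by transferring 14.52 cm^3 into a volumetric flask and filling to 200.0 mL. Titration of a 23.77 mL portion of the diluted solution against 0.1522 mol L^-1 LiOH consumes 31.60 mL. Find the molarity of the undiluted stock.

2.79 M

n(LiOH) = 0.1522 x 0.03160 = 0.004810 mol.
n(HCl) in the aliquot = 0.004810 mol.
[diluted HCl] = 0.004810 / 0.02377 = 0.2023 M.
Dilution factor = 200.0/14.52 = 13.77, so [stock] = 0.2023 x 13.77 = 2.79 M.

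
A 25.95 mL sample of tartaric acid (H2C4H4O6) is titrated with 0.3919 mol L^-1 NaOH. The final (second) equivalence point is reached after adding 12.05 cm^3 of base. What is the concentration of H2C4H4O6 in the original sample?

n(NaOH) = 0.3919 x 0.01205 = 0.004722 mol.
At the final (second) equivalence point, 2 mol OH^- react per mol H2C4H4O6, so n(H2C4H4O6) = 0.004722 / 2 = 0.002361 mol.
[H2C4H4O6] = 0.002361 / 0.02595 L = 0.0910 M.

0.0910 M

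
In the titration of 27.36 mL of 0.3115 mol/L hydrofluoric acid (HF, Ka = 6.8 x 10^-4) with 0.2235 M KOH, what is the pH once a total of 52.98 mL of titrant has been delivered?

12.62

n(acid) = 0.3115 x 0.02736 = 0.008523 mol; n(KOH) added = 0.2235 x 0.05298 = 0.01184 mol.
Base is in excess by 0.01184 - 0.008523 = 0.003318 mol in a total volume of 0.08034 L.
[OH^-] = 0.003318/0.08034 = 0.04130 M, so pOH = 1.38 and pH = 14.00 - 1.38 = 12.62.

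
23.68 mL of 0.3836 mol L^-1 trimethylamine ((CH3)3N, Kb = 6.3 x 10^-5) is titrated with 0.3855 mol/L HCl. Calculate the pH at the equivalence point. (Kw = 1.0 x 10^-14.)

n((CH3)3N) = 0.3836 x 0.02368 = 0.009084 mol; V(HCl) at equivalence = 0.009084/0.3855 = 0.02356 L.
At equivalence the base is fully converted to (CH3)3NH+; total volume = 0.04724 L, so [(CH3)3NH+] = 0.009084/0.04724 = 0.1923 M.
Ka((CH3)3NH+) = Kw/Kb = 1.0e-14 / 6.3 x 10^-5 = 1.59e-10.
[H^+] = sqrt(Ka x [(CH3)3NH+]) = sqrt(1.59e-10 x 0.1923) = 5.52e-6 M.
pH = -log(5.52e-6) = 5.26.

5.26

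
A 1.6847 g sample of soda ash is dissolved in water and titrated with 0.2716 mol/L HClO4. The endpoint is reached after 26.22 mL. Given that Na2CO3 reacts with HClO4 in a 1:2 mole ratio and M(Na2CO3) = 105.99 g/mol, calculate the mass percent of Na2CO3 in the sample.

n(HClO4) = 0.2716 x 0.02622 = 0.007121 mol.
n(Na2CO3) = 0.007121 / 2 = 0.003561 mol.
mass of Na2CO3 = 0.003561 x 105.99 = 0.3774 g.
% purity = 0.3774 / 1.6847 x 100 = 22.4%.

22.4%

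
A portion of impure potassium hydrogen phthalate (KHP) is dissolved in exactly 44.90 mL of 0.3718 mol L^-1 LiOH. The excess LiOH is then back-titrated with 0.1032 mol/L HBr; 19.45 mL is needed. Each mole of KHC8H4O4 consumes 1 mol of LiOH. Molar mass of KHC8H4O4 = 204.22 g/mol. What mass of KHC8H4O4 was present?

Total n(LiOH) added = 0.3718 x 0.04490 = 0.01669 mol.
n(HBr) used = 0.1032 x 0.01945 = 0.002007 mol, which equals the excess n(LiOH).
So n(LiOH) consumed by the sample = 0.01669 - 0.002007 = 0.01469 mol.
n(KHC8H4O4) = 0.01469 / 1 = 0.01469 mol.
mass = 0.01469 mol x 204.22 g/mol = 3.00 g.

3.00 g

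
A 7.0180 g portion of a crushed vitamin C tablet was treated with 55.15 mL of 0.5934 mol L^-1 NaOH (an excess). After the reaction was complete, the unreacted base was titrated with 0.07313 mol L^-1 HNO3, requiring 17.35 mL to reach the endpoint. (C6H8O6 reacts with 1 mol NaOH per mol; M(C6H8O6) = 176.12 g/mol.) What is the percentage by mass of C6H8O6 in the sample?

78.9%

Total n(NaOH) added = 0.5934 x 0.05515 = 0.03273 mol.
n(HNO3) used = 0.07313 x 0.01735 = 0.001269 mol, which equals the excess n(NaOH).
So n(NaOH) consumed by the sample = 0.03273 - 0.001269 = 0.03146 mol.
n(C6H8O6) = 0.03146 / 1 = 0.03146 mol.
mass C6H8O6 = 0.03146 x 176.12 = 5.540 g, so %C6H8O6 = 5.540/7.0180 x 100 = 78.9%.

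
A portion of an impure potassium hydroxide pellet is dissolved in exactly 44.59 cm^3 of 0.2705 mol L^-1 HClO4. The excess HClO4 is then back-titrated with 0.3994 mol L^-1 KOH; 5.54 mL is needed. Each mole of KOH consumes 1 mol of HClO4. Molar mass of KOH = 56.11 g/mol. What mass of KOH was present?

Total n(HClO4) added = 0.2705 x 0.04459 = 0.01206 mol.
n(KOH) used = 0.3994 x 0.005540 = 0.002213 mol, which equals the excess n(HClO4).
So n(HClO4) consumed by the sample = 0.01206 - 0.002213 = 0.009849 mol.
n(KOH) = 0.009849 / 1 = 0.009849 mol.
mass = 0.009849 mol x 56.11 g/mol = 0.553 g.

0.553 g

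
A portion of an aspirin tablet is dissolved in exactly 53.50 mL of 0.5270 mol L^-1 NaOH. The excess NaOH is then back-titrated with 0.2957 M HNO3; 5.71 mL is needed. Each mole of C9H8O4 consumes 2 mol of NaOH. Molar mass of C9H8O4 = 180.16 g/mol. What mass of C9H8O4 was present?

Total n(NaOH) added = 0.5270 x 0.05350 = 0.02819 mol.
n(HNO3) used = 0.2957 x 0.005710 = 0.001688 mol, which equals the excess n(NaOH).
So n(NaOH) consumed by the sample = 0.02819 - 0.001688 = 0.02651 mol.
n(C9H8O4) = 0.02651 / 2 = 0.01325 mol.
mass = 0.01325 mol x 180.16 g/mol = 2.39 g.

2.39 g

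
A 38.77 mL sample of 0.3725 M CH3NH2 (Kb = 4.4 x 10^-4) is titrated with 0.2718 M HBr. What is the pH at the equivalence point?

n(CH3NH2) = 0.3725 x 0.03877 = 0.01444 mol; V(HBr) at equivalence = 0.01444/0.2718 = 0.05313 L.
At equivalence the base is fully converted to CH3NH3+; total volume = 0.09190 L, so [CH3NH3+] = 0.01444/0.09190 = 0.1571 M.
Ka(CH3NH3+) = Kw/Kb = 1.0e-14 / 4.4 x 10^-4 = 2.27e-11.
[H^+] = sqrt(Ka x [CH3NH3+]) = sqrt(2.27e-11 x 0.1571) = 1.89e-6 M.
pH = -log(1.89e-6) = 5.72.

5.72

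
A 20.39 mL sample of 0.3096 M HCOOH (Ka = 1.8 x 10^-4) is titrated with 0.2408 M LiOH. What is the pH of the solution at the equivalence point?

n(HCOOH) = 0.3096 x 0.02039 = 0.006313 mol; V(LiOH) at equivalence = 0.006313/0.2408 = 0.02622 L.
At equivalence all the acid is converted to HCOO-; total volume = 0.02039 + 0.02622 = 0.04661 L, so [HCOO-] = 0.006313/0.04661 = 0.1354 M.
Kb = Kw/Ka = 1.0e-14 / 1.8 x 10^-4 = 5.56e-11.
[OH^-] = sqrt(Kb x [HCOO-]) = sqrt(5.56e-11 x 0.1354) = 2.74e-6 M.
pOH = 5.56, so pH = 14.00 - 5.56 = 8.44.

8.44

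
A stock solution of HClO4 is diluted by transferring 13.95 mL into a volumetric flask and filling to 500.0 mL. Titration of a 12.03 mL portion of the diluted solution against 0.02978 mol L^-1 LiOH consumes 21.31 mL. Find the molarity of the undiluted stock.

1.89 M

n(LiOH) = 0.02978 x 0.02131 = 0.0006346 mol.
n(HClO4) in the aliquot = 0.0006346 mol.
[diluted HClO4] = 0.0006346 / 0.01203 = 0.05275 M.
Dilution factor = 500.0/13.95 = 35.84, so [stock] = 0.05275 x 35.84 = 1.89 M.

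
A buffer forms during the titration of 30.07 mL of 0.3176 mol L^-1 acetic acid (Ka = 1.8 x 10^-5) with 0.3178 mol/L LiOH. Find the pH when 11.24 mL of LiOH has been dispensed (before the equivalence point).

4.52

Initial n(CH3COOH) = 0.3176 x 0.03007 = 0.009550 mol.
n(LiOH) added = 0.3178 x 0.01124 = 0.003572 mol, converting that many moles of CH3COOH to CH3COO-.
Remaining n(CH3COOH) = 0.005978 mol; n(CH3COO-) = 0.003572 mol.
By Henderson-Hasselbalch, pH = pKa + log([A^-]/[HA]) = 4.74 + log(0.003572/0.005978) = 4.74 + (-0.22) = 4.52.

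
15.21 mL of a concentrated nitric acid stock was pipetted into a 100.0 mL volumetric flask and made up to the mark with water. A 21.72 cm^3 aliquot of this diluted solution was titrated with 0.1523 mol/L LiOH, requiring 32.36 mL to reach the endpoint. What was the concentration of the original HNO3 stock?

n(LiOH) = 0.1523 x 0.03236 = 0.004928 mol.
n(HNO3) in the aliquot = 0.004928 mol.
[diluted HNO3] = 0.004928 / 0.02172 = 0.2269 M.
Dilution factor = 100.0/15.21 = 6.575, so [stock] = 0.2269 x 6.575 = 1.49 M.

1.49 M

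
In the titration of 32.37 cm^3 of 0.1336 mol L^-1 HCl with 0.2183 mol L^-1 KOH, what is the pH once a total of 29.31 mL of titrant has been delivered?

n(acid) = 0.1336 x 0.03237 = 0.004325 mol; n(KOH) added = 0.2183 x 0.02931 = 0.006398 mol.
Base is in excess by 0.006398 - 0.004325 = 0.002074 mol in a total volume of 0.06168 L.
[OH^-] = 0.002074/0.06168 = 0.03362 M, so pOH = 1.47 and pH = 14.00 - 1.47 = 12.53.

12.53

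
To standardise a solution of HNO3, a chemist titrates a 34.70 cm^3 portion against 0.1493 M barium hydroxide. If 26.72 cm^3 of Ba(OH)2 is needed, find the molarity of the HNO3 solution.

n(Ba(OH)2) delivered = 0.1493 x 0.02672 = 0.003989 mol.
The reaction is 2 HNO3 + 1 Ba(OH)2, so n(HNO3) = 0.003989 x 2/1 = 0.007979 mol.
[HNO3] = 0.007979 mol / 0.03470 L = 0.230 M.

0.230 M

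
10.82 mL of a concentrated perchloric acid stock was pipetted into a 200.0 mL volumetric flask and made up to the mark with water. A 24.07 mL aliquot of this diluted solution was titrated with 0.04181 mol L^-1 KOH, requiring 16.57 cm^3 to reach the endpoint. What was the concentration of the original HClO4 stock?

n(KOH) = 0.04181 x 0.01657 = 0.0006928 mol.
n(HClO4) in the aliquot = 0.0006928 mol.
[diluted HClO4] = 0.0006928 / 0.02407 = 0.02878 M.
Dilution factor = 200.0/10.82 = 18.48, so [stock] = 0.02878 x 18.48 = 0.532 M.

0.532 M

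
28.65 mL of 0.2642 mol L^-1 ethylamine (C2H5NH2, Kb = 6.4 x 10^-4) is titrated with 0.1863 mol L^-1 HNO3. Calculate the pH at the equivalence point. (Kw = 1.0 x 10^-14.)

5.88

n(C2H5NH2) = 0.2642 x 0.02865 = 0.007569 mol; V(HNO3) at equivalence = 0.007569/0.1863 = 0.04063 L.
At equivalence the base is fully converted to C2H5NH3+; total volume = 0.06928 L, so [C2H5NH3+] = 0.007569/0.06928 = 0.1093 M.
Ka(C2H5NH3+) = Kw/Kb = 1.0e-14 / 6.4 x 10^-4 = 1.56e-11.
[H^+] = sqrt(Ka x [C2H5NH3+]) = sqrt(1.56e-11 x 0.1093) = 1.31e-6 M.
pH = -log(1.31e-6) = 5.88.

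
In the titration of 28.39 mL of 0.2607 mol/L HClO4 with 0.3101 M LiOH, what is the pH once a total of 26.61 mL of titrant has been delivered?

12.19

n(acid) = 0.2607 x 0.02839 = 0.007401 mol; n(LiOH) added = 0.3101 x 0.02661 = 0.008252 mol.
Base is in excess by 0.008252 - 0.007401 = 0.0008505 mol in a total volume of 0.05500 L.
[OH^-] = 0.0008505/0.05500 = 0.01546 M, so pOH = 1.81 and pH = 14.00 - 1.81 = 12.19.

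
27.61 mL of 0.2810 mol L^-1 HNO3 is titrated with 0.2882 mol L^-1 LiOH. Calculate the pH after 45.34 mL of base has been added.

12.86

n(acid) = 0.2810 x 0.02761 = 0.007758 mol; n(LiOH) added = 0.2882 x 0.04534 = 0.01307 mol.
Base is in excess by 0.01307 - 0.007758 = 0.005309 mol in a total volume of 0.07295 L.
[OH^-] = 0.005309/0.07295 = 0.07277 M, so pOH = 1.14 and pH = 14.00 - 1.14 = 12.86.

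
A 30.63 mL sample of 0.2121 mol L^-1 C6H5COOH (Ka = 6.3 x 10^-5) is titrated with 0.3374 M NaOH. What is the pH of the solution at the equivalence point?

8.66

n(C6H5COOH) = 0.2121 x 0.03063 = 0.006497 mol; V(NaOH) at equivalence = 0.006497/0.3374 = 0.01925 L.
At equivalence all the acid is converted to C6H5COO-; total volume = 0.03063 + 0.01925 = 0.04988 L, so [C6H5COO-] = 0.006497/0.04988 = 0.1302 M.
Kb = Kw/Ka = 1.0e-14 / 6.3 x 10^-5 = 1.59e-10.
[OH^-] = sqrt(Kb x [C6H5COO-]) = sqrt(1.59e-10 x 0.1302) = 4.55e-6 M.
pOH = 5.34, so pH = 14.00 - 5.34 = 8.66.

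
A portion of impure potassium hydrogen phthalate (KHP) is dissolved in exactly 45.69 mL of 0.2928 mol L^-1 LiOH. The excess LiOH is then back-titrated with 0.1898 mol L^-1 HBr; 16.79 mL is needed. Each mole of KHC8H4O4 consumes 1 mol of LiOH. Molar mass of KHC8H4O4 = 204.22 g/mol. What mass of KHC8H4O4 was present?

2.08 g

Total n(LiOH) added = 0.2928 x 0.04569 = 0.01338 mol.
n(HBr) used = 0.1898 x 0.01679 = 0.003187 mol, which equals the excess n(LiOH).
So n(LiOH) consumed by the sample = 0.01338 - 0.003187 = 0.01019 mol.
n(KHC8H4O4) = 0.01019 / 1 = 0.01019 mol.
mass = 0.01019 mol x 204.22 g/mol = 2.08 g.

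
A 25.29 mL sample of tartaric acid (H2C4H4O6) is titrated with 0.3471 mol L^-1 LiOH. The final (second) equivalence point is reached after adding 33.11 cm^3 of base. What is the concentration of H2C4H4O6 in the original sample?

n(LiOH) = 0.3471 x 0.03311 = 0.01149 mol.
At the final (second) equivalence point, 2 mol OH^- react per mol H2C4H4O6, so n(H2C4H4O6) = 0.01149 / 2 = 0.005746 mol.
[H2C4H4O6] = 0.005746 / 0.02529 L = 0.227 M.

0.227 M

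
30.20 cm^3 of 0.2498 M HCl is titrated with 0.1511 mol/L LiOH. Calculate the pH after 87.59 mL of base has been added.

n(acid) = 0.2498 x 0.03020 = 0.007544 mol; n(LiOH) added = 0.1511 x 0.08759 = 0.01323 mol.
Base is in excess by 0.01323 - 0.007544 = 0.005691 mol in a total volume of 0.1178 L.
[OH^-] = 0.005691/0.1178 = 0.04831 M, so pOH = 1.32 and pH = 14.00 - 1.32 = 12.68.

12.68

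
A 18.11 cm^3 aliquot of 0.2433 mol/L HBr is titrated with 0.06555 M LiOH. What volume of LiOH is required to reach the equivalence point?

67.2 mL

n(HBr) = 0.2433 mol/L x 0.01811 L = 0.004406 mol.
At equivalence n(LiOH) = n(HBr) = 0.004406 mol.
V(LiOH) = 0.004406 / 0.06555 = 0.06722 L = 67.2 mL.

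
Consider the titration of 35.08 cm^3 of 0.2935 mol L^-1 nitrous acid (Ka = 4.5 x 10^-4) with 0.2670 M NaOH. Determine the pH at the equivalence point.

8.25

n(HNO2) = 0.2935 x 0.03508 = 0.01030 mol; V(NaOH) at equivalence = 0.01030/0.2670 = 0.03856 L.
At equivalence all the acid is converted to NO2-; total volume = 0.03508 + 0.03856 = 0.07364 L, so [NO2-] = 0.01030/0.07364 = 0.1398 M.
Kb = Kw/Ka = 1.0e-14 / 4.5 x 10^-4 = 2.22e-11.
[OH^-] = sqrt(Kb x [NO2-]) = sqrt(2.22e-11 x 0.1398) = 1.76e-6 M.
pOH = 5.75, so pH = 14.00 - 5.75 = 8.25.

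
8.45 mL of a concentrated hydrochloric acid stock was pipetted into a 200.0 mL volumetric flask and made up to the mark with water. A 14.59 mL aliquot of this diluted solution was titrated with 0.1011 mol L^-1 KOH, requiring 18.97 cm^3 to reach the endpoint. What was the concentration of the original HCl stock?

3.11 M

n(KOH) = 0.1011 x 0.01897 = 0.001918 mol.
n(HCl) in the aliquot = 0.001918 mol.
[diluted HCl] = 0.001918 / 0.01459 = 0.1315 M.
Dilution factor = 200.0/8.450 = 23.67, so [stock] = 0.1315 x 23.67 = 3.11 M.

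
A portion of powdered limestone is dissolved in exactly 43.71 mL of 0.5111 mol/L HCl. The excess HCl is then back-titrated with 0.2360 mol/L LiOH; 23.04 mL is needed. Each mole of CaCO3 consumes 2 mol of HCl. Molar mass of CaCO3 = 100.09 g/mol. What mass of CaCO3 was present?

0.846 g

Total n(HCl) added = 0.5111 x 0.04371 = 0.02234 mol.
n(LiOH) used = 0.2360 x 0.02304 = 0.005437 mol, which equals the excess n(HCl).
So n(HCl) consumed by the sample = 0.02234 - 0.005437 = 0.01690 mol.
n(CaCO3) = 0.01690 / 2 = 0.008451 mol.
mass = 0.008451 mol x 100.09 g/mol = 0.846 g.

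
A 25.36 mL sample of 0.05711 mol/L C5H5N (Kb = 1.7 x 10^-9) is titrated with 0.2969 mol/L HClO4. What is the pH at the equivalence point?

3.28

n(C5H5N) = 0.05711 x 0.02536 = 0.001448 mol; V(HClO4) at equivalence = 0.001448/0.2969 = 0.004878 L.
At equivalence the base is fully converted to C5H5NH+; total volume = 0.03024 L, so [C5H5NH+] = 0.001448/0.03024 = 0.04790 M.
Ka(C5H5NH+) = Kw/Kb = 1.0e-14 / 1.7 x 10^-9 = 5.88e-6.
[H^+] = sqrt(Ka x [C5H5NH+]) = sqrt(5.88e-6 x 0.04790) = 0.000531 M.
pH = -log(0.000531) = 3.28.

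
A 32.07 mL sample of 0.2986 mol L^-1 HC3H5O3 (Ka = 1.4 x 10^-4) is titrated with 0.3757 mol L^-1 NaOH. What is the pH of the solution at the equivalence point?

n(HC3H5O3) = 0.2986 x 0.03207 = 0.009576 mol; V(NaOH) at equivalence = 0.009576/0.3757 = 0.02549 L.
At equivalence all the acid is converted to C3H5O3-; total volume = 0.03207 + 0.02549 = 0.05756 L, so [C3H5O3-] = 0.009576/0.05756 = 0.1664 M.
Kb = Kw/Ka = 1.0e-14 / 1.4 x 10^-4 = 7.14e-11.
[OH^-] = sqrt(Kb x [C3H5O3-]) = sqrt(7.14e-11 x 0.1664) = 3.45e-6 M.
pOH = 5.46, so pH = 14.00 - 5.46 = 8.54.

8.54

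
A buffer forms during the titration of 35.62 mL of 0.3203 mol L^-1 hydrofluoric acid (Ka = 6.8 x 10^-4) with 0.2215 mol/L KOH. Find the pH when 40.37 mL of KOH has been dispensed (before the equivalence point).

Initial n(HF) = 0.3203 x 0.03562 = 0.01141 mol.
n(KOH) added = 0.2215 x 0.04037 = 0.008942 mol, converting that many moles of HF to F-.
Remaining n(HF) = 0.002467 mol; n(F-) = 0.008942 mol.
By Henderson-Hasselbalch, pH = pKa + log([A^-]/[HA]) = 3.17 + log(0.008942/0.002467) = 3.17 + (+0.56) = 3.73.

3.73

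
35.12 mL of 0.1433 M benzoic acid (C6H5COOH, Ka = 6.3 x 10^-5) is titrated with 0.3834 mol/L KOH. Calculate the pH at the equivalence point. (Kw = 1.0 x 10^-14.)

n(C6H5COOH) = 0.1433 x 0.03512 = 0.005033 mol; V(KOH) at equivalence = 0.005033/0.3834 = 0.01313 L.
At equivalence all the acid is converted to C6H5COO-; total volume = 0.03512 + 0.01313 = 0.04825 L, so [C6H5COO-] = 0.005033/0.04825 = 0.1043 M.
Kb = Kw/Ka = 1.0e-14 / 6.3 x 10^-5 = 1.59e-10.
[OH^-] = sqrt(Kb x [C6H5COO-]) = sqrt(1.59e-10 x 0.1043) = 4.07e-6 M.
pOH = 5.39, so pH = 14.00 - 5.39 = 8.61.

8.61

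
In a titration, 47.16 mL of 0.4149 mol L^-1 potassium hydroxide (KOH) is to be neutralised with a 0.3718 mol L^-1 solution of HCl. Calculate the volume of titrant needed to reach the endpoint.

52.6 mL

n(KOH) = 0.4149 mol/L x 0.04716 L = 0.01957 mol.
At equivalence n(HCl) = n(KOH) = 0.01957 mol.
V(HCl) = 0.01957 / 0.3718 = 0.05263 L = 52.6 mL.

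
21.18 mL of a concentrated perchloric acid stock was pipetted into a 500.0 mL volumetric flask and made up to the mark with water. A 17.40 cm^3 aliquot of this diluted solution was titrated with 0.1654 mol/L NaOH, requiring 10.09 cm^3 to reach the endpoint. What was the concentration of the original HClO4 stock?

n(NaOH) = 0.1654 x 0.01009 = 0.001669 mol.
n(HClO4) in the aliquot = 0.001669 mol.
[diluted HClO4] = 0.001669 / 0.01740 = 0.09591 M.
Dilution factor = 500.0/21.18 = 23.61, so [stock] = 0.09591 x 23.61 = 2.26 M.

2.26 M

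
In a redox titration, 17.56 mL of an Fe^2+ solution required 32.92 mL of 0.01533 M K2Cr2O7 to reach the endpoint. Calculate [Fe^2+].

0.172 M

n(K2Cr2O7) = 0.01533 x 0.03292 = 0.0005047 mol.
From the balanced equation, 1 mol K2Cr2O7 reacts with 6 mol Fe^2+, so n(Fe^2+) = 0.0005047 x 6/1 = 0.003028 mol.
[Fe^2+] = 0.003028 / 0.01756 L = 0.172 M.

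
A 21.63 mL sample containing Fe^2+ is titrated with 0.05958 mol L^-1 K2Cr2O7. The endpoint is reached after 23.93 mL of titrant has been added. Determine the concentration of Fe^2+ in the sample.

0.395 M

n(K2Cr2O7) = 0.05958 x 0.02393 = 0.001426 mol.
From the balanced equation, 1 mol K2Cr2O7 reacts with 6 mol Fe^2+, so n(Fe^2+) = 0.001426 x 6/1 = 0.008554 mol.
[Fe^2+] = 0.008554 / 0.02163 L = 0.395 M.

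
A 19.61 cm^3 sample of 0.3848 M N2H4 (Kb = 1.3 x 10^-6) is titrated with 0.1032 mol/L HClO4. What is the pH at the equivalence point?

n(N2H4) = 0.3848 x 0.01961 = 0.007546 mol; V(HClO4) at equivalence = 0.007546/0.1032 = 0.07312 L.
At equivalence the base is fully converted to N2H5+; total volume = 0.09273 L, so [N2H5+] = 0.007546/0.09273 = 0.08138 M.
Ka(N2H5+) = Kw/Kb = 1.0e-14 / 1.3 x 10^-6 = 7.69e-9.
[H^+] = sqrt(Ka x [N2H5+]) = sqrt(7.69e-9 x 0.08138) = 2.50e-5 M.
pH = -log(2.50e-5) = 4.60.

4.60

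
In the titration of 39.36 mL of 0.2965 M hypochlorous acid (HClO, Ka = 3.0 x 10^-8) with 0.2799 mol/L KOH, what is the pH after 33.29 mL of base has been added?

Initial n(HClO) = 0.2965 x 0.03936 = 0.01167 mol.
n(KOH) added = 0.2799 x 0.03329 = 0.009318 mol, converting that many moles of HClO to ClO-.
Remaining n(HClO) = 0.002352 mol; n(ClO-) = 0.009318 mol.
By Henderson-Hasselbalch, pH = pKa + log([A^-]/[HA]) = 7.52 + log(0.009318/0.002352) = 7.52 + (+0.60) = 8.12.

8.12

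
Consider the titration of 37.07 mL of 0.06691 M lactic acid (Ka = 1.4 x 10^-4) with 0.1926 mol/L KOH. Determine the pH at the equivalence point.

n(HC3H5O3) = 0.06691 x 0.03707 = 0.002480 mol; V(KOH) at equivalence = 0.002480/0.1926 = 0.01288 L.
At equivalence all the acid is converted to C3H5O3-; total volume = 0.03707 + 0.01288 = 0.04995 L, so [C3H5O3-] = 0.002480/0.04995 = 0.04966 M.
Kb = Kw/Ka = 1.0e-14 / 1.4 x 10^-4 = 7.14e-11.
[OH^-] = sqrt(Kb x [C3H5O3-]) = sqrt(7.14e-11 x 0.04966) = 1.88e-6 M.
pOH = 5.73, so pH = 14.00 - 5.73 = 8.27.

8.27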